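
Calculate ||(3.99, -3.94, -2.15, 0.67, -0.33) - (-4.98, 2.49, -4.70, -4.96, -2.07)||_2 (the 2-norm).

(Σ|x_i - y_i|^2)^(1/2) = (|3.99 - (-4.98)|^2 + |-3.94 - 2.49|^2 + |-2.15 - (-4.7)|^2 + |0.67 - (-4.96)|^2 + |-0.33 - (-2.07)|^2)^(1/2)
= (8.97^2 + 6.43^2 + 2.55^2 + 5.63^2 + 1.74^2)^(1/2) = (80.4609 + 41.3449 + 6.5025 + 31.6969 + 3.0276)^(1/2) = (163.0328)^(1/2) ≈ 12.7684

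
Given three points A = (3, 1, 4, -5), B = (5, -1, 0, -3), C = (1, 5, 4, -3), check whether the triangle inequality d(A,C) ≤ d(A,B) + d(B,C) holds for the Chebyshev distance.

d(A,B) = max(2, 2, 4, 2) = 4, d(B,C) = max(4, 6, 4, 0) = 6, d(A,C) = max(2, 4, 0, 2) = 4.
d(A,C) = 4 ≤ 4 + 6 = 10. Triangle inequality is satisfied.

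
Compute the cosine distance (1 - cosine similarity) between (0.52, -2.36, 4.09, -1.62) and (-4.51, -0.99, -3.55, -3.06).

With u = (0.52, -2.36, 4.09, -1.62), v = (-4.51, -0.99, -3.55, -3.06):
u·v = 0.52·(-4.51) + (-2.36)·(-0.99) + 4.09·(-3.55) + (-1.62)·(-3.06) = (-2.3452) + 2.3364 + (-14.5195) + 4.9572 = -9.5711.
|u| = √(0.52² + (-2.36)² + 4.09² + (-1.62)²) = √(0.2704 + 5.5696 + 16.7281 + 2.6244) = √25.1925, |v| = √((-4.51)² + (-0.99)² + (-3.55)² + (-3.06)²) = √(20.3401 + 0.9801 + 12.6025 + 9.3636) = √43.2863.
cos θ = (u·v)/(|u||v|) = -9.5711/(√25.1925·√43.2863) ≈ -0.2898
Cosine distance = 1 - cos θ ≈ 1 - (-0.2898) = 1.2898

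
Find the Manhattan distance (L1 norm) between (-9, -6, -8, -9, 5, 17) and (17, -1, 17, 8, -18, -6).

Σ|x_i - y_i| = |-9 - 17| + |-6 - (-1)| + |-8 - 17| + |-9 - 8| + |5 - (-18)| + |17 - (-6)| = 26 + 5 + 25 + 17 + 23 + 23 = 119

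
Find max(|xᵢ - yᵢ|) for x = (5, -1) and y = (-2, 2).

max(|x_i - y_i|) = max(|5 - (-2)|, |-1 - 2|) = max(7, 3) = 7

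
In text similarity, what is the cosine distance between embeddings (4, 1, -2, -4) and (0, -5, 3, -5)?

With u = (4, 1, -2, -4), v = (0, -5, 3, -5):
u·v = 4·0 + 1·(-5) + (-2)·3 + (-4)·(-5) = 0 + (-5) + (-6) + 20 = 9.
|u| = √(4² + 1² + (-2)² + (-4)²) = √37, |v| = √(0² + (-5)² + 3² + (-5)²) = √59, so |u||v| = √(37·59) = √2183.
cos θ = (u·v)/(|u||v|) = 9/√2183 ≈ 0.1926
Cosine distance = 1 - cos θ ≈ 1 - 0.1926 = 0.8074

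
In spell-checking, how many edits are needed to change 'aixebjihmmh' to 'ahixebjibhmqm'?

Let D[i][j] be the edit distance between the first i characters of 'aixebjihmmh' and the first j characters of 'ahixebjibhmqm', with D[i][0] = i, D[0][j] = j, and D[i][j] = D[i-1][j-1] if the characters match, else 1 + min(D[i-1][j], D[i][j-1], D[i-1][j-1]). Filling the table (rows: prefixes of 'aixebjihmmh', columns: prefixes of 'ahixebjibhmqm'):
     ε  a  h  i  x  e  b  j  i  b  h  m  q  m
  ε  0  1  2  3  4  5  6  7  8  9 10 11 12 13
  a  1  0  1  2  3  4  5  6  7  8  9 10 11 12
  i  2  1  1  1  2  3  4  5  6  7  8  9 10 11
  x  3  2  2  2  1  2  3  4  5  6  7  8  9 10
  e  4  3  3  3  2  1  2  3  4  5  6  7  8  9
  b  5  4  4  4  3  2  1  2  3  4  5  6  7  8
  j  6  5  5  5  4  3  2  1  2  3  4  5  6  7
  i  7  6  6  5  5  4  3  2  1  2  3  4  5  6
  h  8  7  6  6  6  5  4  3  2  2  2  3  4  5
  m  9  8  7  7  7  6  5  4  3  3  3  2  3  4
  m 10  9  8  8  8  7  6  5  4  4  4  3  3  3
  h 11 10  9  9  9  8  7  6  5  5  4  4  4  4
The bottom-right entry gives D[11][13] = 4, so no sequence of fewer than 4 edits works. Backtracking through the table gives one optimal edit sequence (4 edits):
  aixebjihmmh → ahixebjihmmh (ins h @2)
  ahixebjihmmh → ahixebjibhmmh (ins b @9)
  ahixebjibhmmh → ahixebjibhmqh (sub m→q @12)
  ahixebjibhmqh → ahixebjibhmqm (sub h→m @13)
Edit distance = 4.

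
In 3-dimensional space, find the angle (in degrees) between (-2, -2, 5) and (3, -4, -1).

With u = (-2, -2, 5), v = (3, -4, -1):
u·v = (-2)·3 + (-2)·(-4) + 5·(-1) = (-6) + 8 + (-5) = -3.
|u| = √((-2)² + (-2)² + 5²) = √33, |v| = √(3² + (-4)² + (-1)²) = √26, so |u||v| = √(33·26) = √858.
cos θ = (u·v)/(|u||v|) = -3/√858 ≈ -0.102418
θ = arccos(-0.102418) ≈ 95.88°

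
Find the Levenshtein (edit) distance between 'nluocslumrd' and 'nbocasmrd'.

Let D[i][j] be the edit distance between the first i characters of 'nluocslumrd' and the first j characters of 'nbocasmrd', with D[i][0] = i, D[0][j] = j, and D[i][j] = D[i-1][j-1] if the characters match, else 1 + min(D[i-1][j], D[i][j-1], D[i-1][j-1]). Filling the table (rows: prefixes of 'nluocslumrd', columns: prefixes of 'nbocasmrd'):
     ε  n  b  o  c  a  s  m  r  d
  ε  0  1  2  3  4  5  6  7  8  9
  n  1  0  1  2  3  4  5  6  7  8
  l  2  1  1  2  3  4  5  6  7  8
  u  3  2  2  2  3  4  5  6  7  8
  o  4  3  3  2  3  4  5  6  7  8
  c  5  4  4  3  2  3  4  5  6  7
  s  6  5  5  4  3  3  3  4  5  6
  l  7  6  6  5  4  4  4  4  5  6
  u  8  7  7  6  5  5  5  5  5  6
  m  9  8  8  7  6  6  6  5  6  6
  r 10  9  9  8  7  7  7  6  5  6
  d 11 10 10  9  8  8  8  7  6  5
The bottom-right entry gives D[11][9] = 5, so no sequence of fewer than 5 edits works. Backtracking through the table gives one optimal edit sequence (5 edits):
  nluocslumrd → nuocslumrd (del l @2)
  nuocslumrd → nbocslumrd (sub u→b @2)
  nbocslumrd → nboclumrd (del s @5)
  nboclumrd → nbocaumrd (sub l→a @5)
  nbocaumrd → nbocasmrd (sub u→s @6)
Edit distance = 5.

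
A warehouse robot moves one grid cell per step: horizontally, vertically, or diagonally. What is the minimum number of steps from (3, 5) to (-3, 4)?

max(|x_i - y_i|) = max(|3 - (-3)|, |5 - 4|) = max(6, 1) = 6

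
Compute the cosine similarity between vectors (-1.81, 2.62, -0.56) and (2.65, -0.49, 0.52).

With u = (-1.81, 2.62, -0.56), v = (2.65, -0.49, 0.52):
u·v = (-1.81)·2.65 + 2.62·(-0.49) + (-0.56)·0.52 = (-4.7965) + (-1.2838) + (-0.2912) = -6.3715.
|u| = √((-1.81)² + 2.62² + (-0.56)²) = √(3.2761 + 6.8644 + 0.3136) = √10.4541, |v| = √(2.65² + (-0.49)² + 0.52²) = √(7.0225 + 0.2401 + 0.2704) = √7.533.
cos θ = (u·v)/(|u||v|) = -6.3715/(√10.4541·√7.533) ≈ -0.718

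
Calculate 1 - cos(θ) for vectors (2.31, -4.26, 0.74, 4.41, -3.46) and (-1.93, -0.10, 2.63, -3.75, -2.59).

With u = (2.31, -4.26, 0.74, 4.41, -3.46), v = (-1.93, -0.10, 2.63, -3.75, -2.59):
u·v = 2.31·(-1.93) + (-4.26)·(-0.1) + 0.74·2.63 + 4.41·(-3.75) + (-3.46)·(-2.59) = (-4.4583) + 0.426 + 1.9462 + (-16.5375) + 8.9614 = -9.6622.
|u| = √(2.31² + (-4.26)² + 0.74² + 4.41² + (-3.46)²) = √(5.3361 + 18.1476 + 0.5476 + 19.4481 + 11.9716) = √55.451, |v| = √((-1.93)² + (-0.1)² + 2.63² + (-3.75)² + (-2.59)²) = √(3.7249 + 0.01 + 6.9169 + 14.0625 + 6.7081) = √31.4224.
cos θ = (u·v)/(|u||v|) = -9.6622/(√55.451·√31.4224) ≈ -0.2315
Cosine distance = 1 - cos θ ≈ 1 - (-0.2315) = 1.2315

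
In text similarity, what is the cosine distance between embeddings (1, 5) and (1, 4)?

With u = (1, 5), v = (1, 4):
u·v = 1·1 + 5·4 = 1 + 20 = 21.
|u| = √(1² + 5²) = √26, |v| = √(1² + 4²) = √17, so |u||v| = √(26·17) = √442.
cos θ = (u·v)/(|u||v|) = 21/√442 ≈ 0.9989
Cosine distance = 1 - cos θ ≈ 1 - 0.9989 = 0.0011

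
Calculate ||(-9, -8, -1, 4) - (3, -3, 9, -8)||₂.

√(Σ(x_i - y_i)²) = √((-9 - 3)² + (-8 - (-3))² + (-1 - 9)² + (4 - (-8))²)
= √((-12)² + (-5)² + (-10)² + 12²) = √(144 + 25 + 100 + 144) = √413 ≈ 20.3224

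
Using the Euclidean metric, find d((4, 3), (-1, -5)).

√(Σ(x_i - y_i)²) = √((4 - (-1))² + (3 - (-5))²)
= √(5² + 8²) = √(25 + 64) = √89 ≈ 9.434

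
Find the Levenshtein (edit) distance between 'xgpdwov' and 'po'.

Let D[i][j] be the edit distance between the first i characters of 'xgpdwov' and the first j characters of 'po', with D[i][0] = i, D[0][j] = j, and D[i][j] = D[i-1][j-1] if the characters match, else 1 + min(D[i-1][j], D[i][j-1], D[i-1][j-1]). Filling the table (rows: prefixes of 'xgpdwov', columns: prefixes of 'po'):
     ε  p  o
  ε  0  1  2
  x  1  1  2
  g  2  2  2
  p  3  2  3
  d  4  3  3
  w  5  4  4
  o  6  5  4
  v  7  6  5
The bottom-right entry gives D[7][2] = 5, so no sequence of fewer than 5 edits works. Backtracking through the table gives one optimal edit sequence (5 edits):
  xgpdwov → gpdwov (del x @1)
  gpdwov → pdwov (del g @1)
  pdwov → pwov (del d @2)
  pwov → pov (del w @2)
  pov → po (del v @3)
Edit distance = 5.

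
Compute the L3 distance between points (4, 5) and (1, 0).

(Σ|x_i - y_i|^3)^(1/3) = (|4 - 1|^3 + |5 - 0|^3)^(1/3)
= (3^3 + 5^3)^(1/3) = (27 + 125)^(1/3) = (152)^(1/3) ≈ 5.3368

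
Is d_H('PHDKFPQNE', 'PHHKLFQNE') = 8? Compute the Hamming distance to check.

Differing positions: 3, 5, 6. Hamming distance = 3, so the claim that d_H = 8 is false.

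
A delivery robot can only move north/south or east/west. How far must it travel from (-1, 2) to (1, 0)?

Σ|x_i - y_i| = |-1 - 1| + |2 - 0| = 2 + 2 = 4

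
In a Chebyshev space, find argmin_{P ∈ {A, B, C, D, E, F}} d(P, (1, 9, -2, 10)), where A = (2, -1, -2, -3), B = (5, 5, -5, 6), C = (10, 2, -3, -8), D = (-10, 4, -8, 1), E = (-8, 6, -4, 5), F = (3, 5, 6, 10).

Distances: d(A) = 13, d(B) = 4, d(C) = 18, d(D) = 11, d(E) = 9, d(F) = 8. Nearest: B = (5, 5, -5, 6) with distance 4.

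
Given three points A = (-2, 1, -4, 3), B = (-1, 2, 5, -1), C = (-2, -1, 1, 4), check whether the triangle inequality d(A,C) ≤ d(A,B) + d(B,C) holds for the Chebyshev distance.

d(A,B) = max(1, 1, 9, 4) = 9, d(B,C) = max(1, 3, 4, 5) = 5, d(A,C) = max(0, 2, 5, 1) = 5.
d(A,C) = 5 ≤ 9 + 5 = 14. Triangle inequality is satisfied.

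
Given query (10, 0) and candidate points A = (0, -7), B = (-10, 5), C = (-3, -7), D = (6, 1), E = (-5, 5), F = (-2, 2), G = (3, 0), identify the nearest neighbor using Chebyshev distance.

Distances: d(A) = 10, d(B) = 20, d(C) = 13, d(D) = 4, d(E) = 15, d(F) = 12, d(G) = 7. Nearest: D = (6, 1) with distance 4.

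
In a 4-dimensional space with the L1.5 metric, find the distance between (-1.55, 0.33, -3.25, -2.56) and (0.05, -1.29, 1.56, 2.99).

(Σ|x_i - y_i|^1.5)^(1/1.5) = (|-1.55 - 0.05|^1.5 + |0.33 - (-1.29)|^1.5 + |-3.25 - 1.56|^1.5 + |-2.56 - 2.99|^1.5)^(1/1.5)
= (1.6^1.5 + 1.62^1.5 + 4.81^1.5 + 5.55^1.5)^(1/1.5) ≈ (2.0239 + 2.0619 + 10.5492 + 13.0749)^(1/1.5) = (27.7099)^(1/1.5) ≈ 9.1571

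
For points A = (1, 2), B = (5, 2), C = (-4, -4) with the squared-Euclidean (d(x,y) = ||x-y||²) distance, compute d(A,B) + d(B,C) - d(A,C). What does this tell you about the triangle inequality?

d(A,B) = 4² + 0² = 16, d(B,C) = 9² + 6² = 117, d(A,C) = 5² + 6² = 61.
d(A,B) + d(B,C) - d(A,C) = 16 + 117 - 61 = 133 - 61 = 72. This is ≥ 0, so the triangle inequality holds for these points.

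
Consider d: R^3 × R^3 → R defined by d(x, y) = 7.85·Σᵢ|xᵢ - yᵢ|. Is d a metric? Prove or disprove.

Yes. The L1 (Manhattan) norm induces a metric on R^3, and multiplying a metric by a positive constant 7.85 > 0 preserves all four axioms: non-negativity (7.85·||x-y|| ≥ 0), identity (7.85·||x-y|| = 0 ⟺ ||x-y|| = 0 ⟺ x = y), symmetry (||x-y|| = ||y-x||), and the triangle inequality (7.85·||x-z|| ≤ 7.85·||x-y|| + 7.85·||y-z||). So d is a metric.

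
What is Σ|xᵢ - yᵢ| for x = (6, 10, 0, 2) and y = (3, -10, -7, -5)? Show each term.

Σ|x_i - y_i| = |6 - 3| + |10 - (-10)| + |0 - (-7)| + |2 - (-5)| = 3 + 20 + 7 + 7 = 37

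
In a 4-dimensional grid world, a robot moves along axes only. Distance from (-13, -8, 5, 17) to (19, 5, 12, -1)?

Σ|x_i - y_i| = |-13 - 19| + |-8 - 5| + |5 - 12| + |17 - (-1)| = 32 + 13 + 7 + 18 = 70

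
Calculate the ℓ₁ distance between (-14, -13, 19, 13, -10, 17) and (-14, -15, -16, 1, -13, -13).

Σ|x_i - y_i| = |-14 - (-14)| + |-13 - (-15)| + |19 - (-16)| + |13 - 1| + |-10 - (-13)| + |17 - (-13)| = 0 + 2 + 35 + 12 + 3 + 30 = 82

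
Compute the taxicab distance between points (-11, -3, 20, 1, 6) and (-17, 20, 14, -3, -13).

Σ|x_i - y_i| = |-11 - (-17)| + |-3 - 20| + |20 - 14| + |1 - (-3)| + |6 - (-13)| = 6 + 23 + 6 + 4 + 19 = 58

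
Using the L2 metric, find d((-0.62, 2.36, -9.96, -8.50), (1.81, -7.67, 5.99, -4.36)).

√(Σ(x_i - y_i)²) = √((-0.62 - 1.81)² + (2.36 - (-7.67))² + (-9.96 - 5.99)² + (-8.5 - (-4.36))²)
= √((-2.43)² + 10.03² + (-15.95)² + (-4.14)²) = √(5.9049 + 100.6009 + 254.4025 + 17.1396) = √378.0479 ≈ 19.4435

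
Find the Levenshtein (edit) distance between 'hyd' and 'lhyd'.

Let D[i][j] be the edit distance between the first i characters of 'hyd' and the first j characters of 'lhyd', with D[i][0] = i, D[0][j] = j, and D[i][j] = D[i-1][j-1] if the characters match, else 1 + min(D[i-1][j], D[i][j-1], D[i-1][j-1]). Filling the table (rows: prefixes of 'hyd', columns: prefixes of 'lhyd'):
     ε  l  h  y  d
  ε  0  1  2  3  4
  h  1  1  1  2  3
  y  2  2  2  1  2
  d  3  3  3  2  1
The bottom-right entry gives D[3][4] = 1, so no sequence of fewer than 1 edit works. Backtracking through the table gives one optimal edit sequence (1 edit):
  hyd → lhyd (ins l @1)
Edit distance = 1.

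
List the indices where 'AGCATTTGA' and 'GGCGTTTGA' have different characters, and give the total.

Differing positions: 1, 4. Hamming distance = 2.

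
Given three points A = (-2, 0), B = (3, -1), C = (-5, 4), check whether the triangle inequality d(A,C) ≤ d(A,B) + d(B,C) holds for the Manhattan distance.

d(A,B) = 5 + 1 = 6, d(B,C) = 8 + 5 = 13, d(A,C) = 3 + 4 = 7.
d(A,C) = 7 ≤ 6 + 13 = 19. Triangle inequality is satisfied.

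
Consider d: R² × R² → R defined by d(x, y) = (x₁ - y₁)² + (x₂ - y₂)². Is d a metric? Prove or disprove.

No. The squared Euclidean distance fails the triangle inequality. Counterexample: x = (0, 0), y = (2, 1), z = (4, 2). d(x,z) = 4² + 2² = 20, but d(x,y) + d(y,z) = (2² + 1²) + (2² + 1²) = 5 + 5 = 10. Since 20 > 10, the triangle inequality is violated. (Note: √d, the ordinary Euclidean distance, IS a metric.)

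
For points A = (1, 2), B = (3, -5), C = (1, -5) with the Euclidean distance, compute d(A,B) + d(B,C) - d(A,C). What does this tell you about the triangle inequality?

d(A,B) = √(2² + 7²) = √53 ≈ 7.2801, d(B,C) = √(2² + 0²) = √4 = 2, d(A,C) = √(0² + 7²) = √49 = 7.
d(A,B) + d(B,C) - d(A,C) = 7.2801 + 2 - 7 = 9.2801 - 7 = 2.2801 (to 4 decimal places). This is ≥ 0, so the triangle inequality holds for these points.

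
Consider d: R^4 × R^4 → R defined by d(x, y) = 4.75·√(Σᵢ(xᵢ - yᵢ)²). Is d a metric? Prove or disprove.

Yes. The L2 (Euclidean) norm induces a metric on R^4, and multiplying a metric by a positive constant 4.75 > 0 preserves all four axioms: non-negativity (4.75·||x-y|| ≥ 0), identity (4.75·||x-y|| = 0 ⟺ ||x-y|| = 0 ⟺ x = y), symmetry (||x-y|| = ||y-x||), and the triangle inequality (4.75·||x-z|| ≤ 4.75·||x-y|| + 4.75·||y-z||). So d is a metric.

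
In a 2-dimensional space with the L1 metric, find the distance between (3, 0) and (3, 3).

Σ|x_i - y_i| = |3 - 3| + |0 - 3| = 0 + 3 = 3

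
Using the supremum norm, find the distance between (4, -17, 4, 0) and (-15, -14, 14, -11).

max(|x_i - y_i|) = max(|4 - (-15)|, |-17 - (-14)|, |4 - 14|, |0 - (-11)|) = max(19, 3, 10, 11) = 19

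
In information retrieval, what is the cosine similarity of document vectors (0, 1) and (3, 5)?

With u = (0, 1), v = (3, 5):
u·v = 0·3 + 1·5 = 0 + 5 = 5.
|u| = √(0² + 1²) = √1, |v| = √(3² + 5²) = √34, so |u||v| = √(1·34) = √34.
cos θ = (u·v)/(|u||v|) = 5/√34 ≈ 0.8575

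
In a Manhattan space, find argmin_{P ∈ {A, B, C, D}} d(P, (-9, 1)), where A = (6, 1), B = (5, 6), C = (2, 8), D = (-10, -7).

Distances: d(A) = 15, d(B) = 19, d(C) = 18, d(D) = 9. Nearest: D = (-10, -7) with distance 9.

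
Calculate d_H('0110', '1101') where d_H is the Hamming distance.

Differing positions: 1, 3, 4. Hamming distance = 3.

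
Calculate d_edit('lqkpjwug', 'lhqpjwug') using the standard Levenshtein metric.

Let D[i][j] be the edit distance between the first i characters of 'lqkpjwug' and the first j characters of 'lhqpjwug', with D[i][0] = i, D[0][j] = j, and D[i][j] = D[i-1][j-1] if the characters match, else 1 + min(D[i-1][j], D[i][j-1], D[i-1][j-1]). Filling the table (rows: prefixes of 'lqkpjwug', columns: prefixes of 'lhqpjwug'):
     ε  l  h  q  p  j  w  u  g
  ε  0  1  2  3  4  5  6  7  8
  l  1  0  1  2  3  4  5  6  7
  q  2  1  1  1  2  3  4  5  6
  k  3  2  2  2  2  3  4  5  6
  p  4  3  3  3  2  3  4  5  6
  j  5  4  4  4  3  2  3  4  5
  w  6  5  5  5  4  3  2  3  4
  u  7  6  6  6  5  4  3  2  3
  g  8  7  7  7  6  5  4  3  2
The bottom-right entry gives D[8][8] = 2, so no sequence of fewer than 2 edits works. Backtracking through the table gives one optimal edit sequence (2 edits):
  lqkpjwug → lhkpjwug (sub q→h @2)
  lhkpjwug → lhqpjwug (sub k→q @3)
Edit distance = 2.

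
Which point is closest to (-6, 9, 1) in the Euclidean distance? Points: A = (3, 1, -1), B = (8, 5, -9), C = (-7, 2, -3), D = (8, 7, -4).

Distances: d(A) ≈ 12.2066, d(B) ≈ 17.6635, d(C) ≈ 8.124, d(D) = 15. Nearest: C = (-7, 2, -3) with distance 8.124.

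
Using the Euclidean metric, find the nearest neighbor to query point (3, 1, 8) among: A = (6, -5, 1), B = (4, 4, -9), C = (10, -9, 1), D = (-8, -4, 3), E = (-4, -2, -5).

Distances: d(A) ≈ 9.6954, d(B) ≈ 17.2916, d(C) ≈ 14.0712, d(D) ≈ 13.0767, d(E) ≈ 15.0665. Nearest: A = (6, -5, 1) with distance 9.6954.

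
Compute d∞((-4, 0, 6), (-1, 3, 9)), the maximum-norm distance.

max(|x_i - y_i|) = max(|-4 - (-1)|, |0 - 3|, |6 - 9|) = max(3, 3, 3) = 3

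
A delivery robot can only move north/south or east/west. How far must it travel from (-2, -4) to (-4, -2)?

Σ|x_i - y_i| = |-2 - (-4)| + |-4 - (-2)| = 2 + 2 = 4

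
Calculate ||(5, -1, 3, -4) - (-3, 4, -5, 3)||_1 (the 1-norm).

Σ|x_i - y_i| = |5 - (-3)| + |-1 - 4| + |3 - (-5)| + |-4 - 3| = 8 + 5 + 8 + 7 = 28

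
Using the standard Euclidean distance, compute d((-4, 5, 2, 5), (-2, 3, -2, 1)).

(Σ|x_i - y_i|^2)^(1/2) = (|-4 - (-2)|^2 + |5 - 3|^2 + |2 - (-2)|^2 + |5 - 1|^2)^(1/2)
= (2^2 + 2^2 + 4^2 + 4^2)^(1/2) = (4 + 4 + 16 + 16)^(1/2) = (40)^(1/2) ≈ 6.3246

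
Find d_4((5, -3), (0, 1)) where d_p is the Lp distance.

(Σ|x_i - y_i|^4)^(1/4) = (|5 - 0|^4 + |-3 - 1|^4)^(1/4)
= (5^4 + 4^4)^(1/4) = (625 + 256)^(1/4) = (881)^(1/4) ≈ 5.4481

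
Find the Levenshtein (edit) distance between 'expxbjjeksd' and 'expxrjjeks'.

Let D[i][j] be the edit distance between the first i characters of 'expxbjjeksd' and the first j characters of 'expxrjjeks', with D[i][0] = i, D[0][j] = j, and D[i][j] = D[i-1][j-1] if the characters match, else 1 + min(D[i-1][j], D[i][j-1], D[i-1][j-1]). Filling the table (rows: prefixes of 'expxbjjeksd', columns: prefixes of 'expxrjjeks'):
     ε  e  x  p  x  r  j  j  e  k  s
  ε  0  1  2  3  4  5  6  7  8  9 10
  e  1  0  1  2  3  4  5  6  7  8  9
  x  2  1  0  1  2  3  4  5  6  7  8
  p  3  2  1  0  1  2  3  4  5  6  7
  x  4  3  2  1  0  1  2  3  4  5  6
  b  5  4  3  2  1  1  2  3  4  5  6
  j  6  5  4  3  2  2  1  2  3  4  5
  j  7  6  5  4  3  3  2  1  2  3  4
  e  8  7  6  5  4  4  3  2  1  2  3
  k  9  8  7  6  5  5  4  3  2  1  2
  s 10  9  8  7  6  6  5  4  3  2  1
  d 11 10  9  8  7  7  6  5  4  3  2
The bottom-right entry gives D[11][10] = 2, so no sequence of fewer than 2 edits works. Backtracking through the table gives one optimal edit sequence (2 edits):
  expxbjjeksd → expxrjjeksd (sub b→r @5)
  expxrjjeksd → expxrjjeks (del d @11)
Edit distance = 2.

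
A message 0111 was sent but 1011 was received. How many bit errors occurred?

Differing positions: 1, 2. Hamming distance = 2.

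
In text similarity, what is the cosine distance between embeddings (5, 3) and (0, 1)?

With u = (5, 3), v = (0, 1):
u·v = 5·0 + 3·1 = 0 + 3 = 3.
|u| = √(5² + 3²) = √34, |v| = √(0² + 1²) = √1, so |u||v| = √(34·1) = √34.
cos θ = (u·v)/(|u||v|) = 3/√34 ≈ 0.5145
Cosine distance = 1 - cos θ ≈ 1 - 0.5145 = 0.4855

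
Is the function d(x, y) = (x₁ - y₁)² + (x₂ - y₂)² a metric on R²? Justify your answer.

No. The squared Euclidean distance fails the triangle inequality. Counterexample: x = (0, 0), y = (1, 2), z = (2, 4). d(x,z) = 2² + 4² = 20, but d(x,y) + d(y,z) = (1² + 2²) + (1² + 2²) = 5 + 5 = 10. Since 20 > 10, the triangle inequality is violated. (Note: √d, the ordinary Euclidean distance, IS a metric.)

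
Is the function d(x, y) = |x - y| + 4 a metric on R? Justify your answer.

No. d fails identity of indiscernibles (specifically d(x,x) = 0): d(5, 5) = |5 - 5| + 4 = 0 + 4 = 4 ≠ 0.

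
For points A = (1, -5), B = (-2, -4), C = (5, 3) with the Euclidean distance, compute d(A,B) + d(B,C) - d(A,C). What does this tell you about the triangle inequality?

d(A,B) = √(3² + 1²) = √10 ≈ 3.1623, d(B,C) = √(7² + 7²) = √98 ≈ 9.8995, d(A,C) = √(4² + 8²) = √80 ≈ 8.9443.
d(A,B) + d(B,C) - d(A,C) = 3.1623 + 9.8995 - 8.9443 = 13.0618 - 8.9443 = 4.1175 (to 4 decimal places). This is ≥ 0, so the triangle inequality holds for these points.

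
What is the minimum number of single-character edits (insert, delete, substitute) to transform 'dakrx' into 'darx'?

Let D[i][j] be the edit distance between the first i characters of 'dakrx' and the first j characters of 'darx', with D[i][0] = i, D[0][j] = j, and D[i][j] = D[i-1][j-1] if the characters match, else 1 + min(D[i-1][j], D[i][j-1], D[i-1][j-1]). Filling the table (rows: prefixes of 'dakrx', columns: prefixes of 'darx'):
     ε  d  a  r  x
  ε  0  1  2  3  4
  d  1  0  1  2  3
  a  2  1  0  1  2
  k  3  2  1  1  2
  r  4  3  2  1  2
  x  5  4  3  2  1
The bottom-right entry gives D[5][4] = 1, so no sequence of fewer than 1 edit works. Backtracking through the table gives one optimal edit sequence (1 edit):
  dakrx → darx (del k @3)
Edit distance = 1.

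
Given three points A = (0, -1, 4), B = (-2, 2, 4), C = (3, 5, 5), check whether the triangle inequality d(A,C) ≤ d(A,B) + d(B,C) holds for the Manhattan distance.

d(A,B) = 2 + 3 + 0 = 5, d(B,C) = 5 + 3 + 1 = 9, d(A,C) = 3 + 6 + 1 = 10.
d(A,C) = 10 ≤ 5 + 9 = 14. Triangle inequality is satisfied.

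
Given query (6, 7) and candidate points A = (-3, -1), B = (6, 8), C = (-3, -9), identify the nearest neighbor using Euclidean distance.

Distances: d(A) ≈ 12.0416, d(B) = 1, d(C) ≈ 18.3576. Nearest: B = (6, 8) with distance 1.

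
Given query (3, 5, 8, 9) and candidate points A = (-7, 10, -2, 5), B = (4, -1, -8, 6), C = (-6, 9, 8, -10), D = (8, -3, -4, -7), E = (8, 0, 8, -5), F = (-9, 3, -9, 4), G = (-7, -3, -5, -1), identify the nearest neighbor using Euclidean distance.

Distances: d(A) ≈ 15.5242, d(B) ≈ 17.3781, d(C) ≈ 21.4009, d(D) ≈ 22.1133, d(E) ≈ 15.6844, d(F) ≈ 21.4942, d(G) ≈ 20.8087. Nearest: A = (-7, 10, -2, 5) with distance 15.5242.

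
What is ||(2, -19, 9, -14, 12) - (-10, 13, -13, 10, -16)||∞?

max(|x_i - y_i|) = max(|2 - (-10)|, |-19 - 13|, |9 - (-13)|, |-14 - 10|, |12 - (-16)|) = max(12, 32, 22, 24, 28) = 32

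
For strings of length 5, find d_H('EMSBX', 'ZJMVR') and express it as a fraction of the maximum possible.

Differing positions: 1, 2, 3, 4, 5. Hamming distance = 5. The maximum possible Hamming distance for length-5 strings is 5, so d_H/5 = 5/5 = 1.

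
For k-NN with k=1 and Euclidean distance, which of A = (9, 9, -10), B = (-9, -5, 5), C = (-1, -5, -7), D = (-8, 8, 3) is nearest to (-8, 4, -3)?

Distances: d(A) ≈ 19.0526, d(B) ≈ 12.083, d(C) ≈ 12.083, d(D) ≈ 7.2111. Nearest: D = (-8, 8, 3) with distance 7.2111.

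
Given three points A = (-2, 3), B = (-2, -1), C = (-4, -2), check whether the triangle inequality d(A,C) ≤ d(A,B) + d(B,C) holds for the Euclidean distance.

d(A,B) = √(0² + 4²) = √16 = 4, d(B,C) = √(2² + 1²) = √5 ≈ 2.2361, d(A,C) = √(2² + 5²) = √29 ≈ 5.3852.
d(A,C) ≈ 5.3852 ≤ 4 + 2.2361 = 6.2361. Triangle inequality is satisfied.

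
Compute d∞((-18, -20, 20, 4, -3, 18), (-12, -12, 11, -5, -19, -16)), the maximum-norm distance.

max(|x_i - y_i|) = max(|-18 - (-12)|, |-20 - (-12)|, |20 - 11|, |4 - (-5)|, |-3 - (-19)|, |18 - (-16)|) = max(6, 8, 9, 9, 16, 34) = 34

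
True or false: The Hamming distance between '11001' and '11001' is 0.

Differing positions: none. Hamming distance = 0, so the claim is true.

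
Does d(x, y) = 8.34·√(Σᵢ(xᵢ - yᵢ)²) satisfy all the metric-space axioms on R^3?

Yes. The L2 (Euclidean) norm induces a metric on R^3, and multiplying a metric by a positive constant 8.34 > 0 preserves all four axioms: non-negativity (8.34·||x-y|| ≥ 0), identity (8.34·||x-y|| = 0 ⟺ ||x-y|| = 0 ⟺ x = y), symmetry (||x-y|| = ||y-x||), and the triangle inequality (8.34·||x-z|| ≤ 8.34·||x-y|| + 8.34·||y-z||). So d is a metric.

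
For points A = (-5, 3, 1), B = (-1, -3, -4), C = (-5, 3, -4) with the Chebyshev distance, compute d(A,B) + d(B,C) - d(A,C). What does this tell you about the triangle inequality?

d(A,B) = max(4, 6, 5) = 6, d(B,C) = max(4, 6, 0) = 6, d(A,C) = max(0, 0, 5) = 5.
d(A,B) + d(B,C) - d(A,C) = 6 + 6 - 5 = 12 - 5 = 7. This is ≥ 0, so the triangle inequality holds for these points.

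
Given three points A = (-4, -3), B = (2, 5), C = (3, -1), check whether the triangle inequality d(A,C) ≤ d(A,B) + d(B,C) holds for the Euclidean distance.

d(A,B) = √(6² + 8²) = √100 = 10, d(B,C) = √(1² + 6²) = √37 ≈ 6.0828, d(A,C) = √(7² + 2²) = √53 ≈ 7.2801.
d(A,C) ≈ 7.2801 ≤ 10 + 6.0828 = 16.0828. Triangle inequality is satisfied.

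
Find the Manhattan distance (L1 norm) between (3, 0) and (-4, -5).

Σ|x_i - y_i| = |3 - (-4)| + |0 - (-5)| = 7 + 5 = 12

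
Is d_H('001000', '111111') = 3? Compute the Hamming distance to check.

Differing positions: 1, 2, 4, 5, 6. Hamming distance = 5, so the claim that d_H = 3 is false.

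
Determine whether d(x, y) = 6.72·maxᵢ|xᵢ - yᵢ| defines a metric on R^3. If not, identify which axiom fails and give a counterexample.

Yes. The L∞ (Chebyshev) norm induces a metric on R^3, and multiplying a metric by a positive constant 6.72 > 0 preserves all four axioms: non-negativity (6.72·||x-y|| ≥ 0), identity (6.72·||x-y|| = 0 ⟺ ||x-y|| = 0 ⟺ x = y), symmetry (||x-y|| = ||y-x||), and the triangle inequality (6.72·||x-z|| ≤ 6.72·||x-y|| + 6.72·||y-z||). So d is a metric.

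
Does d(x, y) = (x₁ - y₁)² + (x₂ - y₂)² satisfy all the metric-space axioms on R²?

No. The squared Euclidean distance fails the triangle inequality. Counterexample: x = (0, 0), y = (2, 1), z = (4, 2). d(x,z) = 4² + 2² = 20, but d(x,y) + d(y,z) = (2² + 1²) + (2² + 1²) = 5 + 5 = 10. Since 20 > 10, the triangle inequality is violated. (Note: √d, the ordinary Euclidean distance, IS a metric.)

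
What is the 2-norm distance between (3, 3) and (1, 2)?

(Σ|x_i - y_i|^2)^(1/2) = (|3 - 1|^2 + |3 - 2|^2)^(1/2)
= (2^2 + 1^2)^(1/2) = (4 + 1)^(1/2) = (5)^(1/2) ≈ 2.2361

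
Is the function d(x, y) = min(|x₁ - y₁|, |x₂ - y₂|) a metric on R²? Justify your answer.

No. d fails identity of indiscernibles: take x = (4, 0) and y = (4, 3). Then d(x,y) = min(|4 - 4|, |0 - 3|) = min(0, 3) = 0, yet x ≠ y.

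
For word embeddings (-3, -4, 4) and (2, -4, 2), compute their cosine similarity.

With u = (-3, -4, 4), v = (2, -4, 2):
u·v = (-3)·2 + (-4)·(-4) + 4·2 = (-6) + 16 + 8 = 18.
|u| = √((-3)² + (-4)² + 4²) = √41, |v| = √(2² + (-4)² + 2²) = √24, so |u||v| = √(41·24) = √984.
cos θ = (u·v)/(|u||v|) = 18/√984 ≈ 0.5738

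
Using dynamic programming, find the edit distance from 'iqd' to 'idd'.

Let D[i][j] be the edit distance between the first i characters of 'iqd' and the first j characters of 'idd', with D[i][0] = i, D[0][j] = j, and D[i][j] = D[i-1][j-1] if the characters match, else 1 + min(D[i-1][j], D[i][j-1], D[i-1][j-1]). Filling the table (rows: prefixes of 'iqd', columns: prefixes of 'idd'):
     ε  i  d  d
  ε  0  1  2  3
  i  1  0  1  2
  q  2  1  1  2
  d  3  2  1  1
The bottom-right entry gives D[3][3] = 1, so no sequence of fewer than 1 edit works. Backtracking through the table gives one optimal edit sequence (1 edit):
  iqd → idd (sub q→d @2)
Edit distance = 1.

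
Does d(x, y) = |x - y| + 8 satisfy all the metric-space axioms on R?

No. d fails identity of indiscernibles (specifically d(x,x) = 0): d(-5, -5) = |-5 - (-5)| + 8 = 0 + 8 = 8 ≠ 0.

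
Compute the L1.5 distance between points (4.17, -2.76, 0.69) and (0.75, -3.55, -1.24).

(Σ|x_i - y_i|^1.5)^(1/1.5) = (|4.17 - 0.75|^1.5 + |-2.76 - (-3.55)|^1.5 + |0.69 - (-1.24)|^1.5)^(1/1.5)
= (3.42^1.5 + 0.79^1.5 + 1.93^1.5)^(1/1.5) ≈ (6.3247 + 0.7022 + 2.6812)^(1/1.5) = (9.7081)^(1/1.5) ≈ 4.5508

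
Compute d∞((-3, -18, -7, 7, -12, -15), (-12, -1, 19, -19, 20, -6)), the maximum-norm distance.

max(|x_i - y_i|) = max(|-3 - (-12)|, |-18 - (-1)|, |-7 - 19|, |7 - (-19)|, |-12 - 20|, |-15 - (-6)|) = max(9, 17, 26, 26, 32, 9) = 32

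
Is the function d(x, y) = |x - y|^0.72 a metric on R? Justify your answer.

Yes. With 0 < p = 0.72 ≤ 1, d(x,y) = |x-y|^0.72 is a metric on R. Non-negativity and symmetry are immediate; |x-y|^0.72 = 0 ⟺ |x-y| = 0 ⟺ x = y. For the triangle inequality, the function t ↦ t^0.72 is subadditive on [0,∞) when p ≤ 1, so |x-z|^0.72 ≤ (|x-y| + |y-z|)^0.72 ≤ |x-y|^0.72 + |y-z|^0.72.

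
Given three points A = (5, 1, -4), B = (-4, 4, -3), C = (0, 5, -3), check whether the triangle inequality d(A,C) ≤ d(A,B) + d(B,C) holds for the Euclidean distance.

d(A,B) = √(9² + 3² + 1²) = √91 ≈ 9.5394, d(B,C) = √(4² + 1² + 0²) = √17 ≈ 4.1231, d(A,C) = √(5² + 4² + 1²) = √42 ≈ 6.4807.
d(A,C) ≈ 6.4807 ≤ 9.5394 + 4.1231 = 13.6625. Triangle inequality is satisfied.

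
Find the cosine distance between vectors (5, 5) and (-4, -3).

With u = (5, 5), v = (-4, -3):
u·v = 5·(-4) + 5·(-3) = (-20) + (-15) = -35.
|u| = √(5² + 5²) = √50, |v| = √((-4)² + (-3)²) = √25, so |u||v| = √(50·25) = √1250.
cos θ = (u·v)/(|u||v|) = -35/√1250 ≈ -0.9899
Cosine distance = 1 - cos θ ≈ 1 - (-0.9899) = 1.9899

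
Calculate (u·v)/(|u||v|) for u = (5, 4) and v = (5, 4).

With u = (5, 4), v = (5, 4):
u·v = 5·5 + 4·4 = 25 + 16 = 41.
|u| = √(5² + 4²) = √41, |v| = √(5² + 4²) = √41, so |u||v| = √(41·41) = √1681 = 41.
cos θ = (u·v)/(|u||v|) = 41/41 = 1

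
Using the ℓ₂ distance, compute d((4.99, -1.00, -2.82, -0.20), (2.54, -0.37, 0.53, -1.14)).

(Σ|x_i - y_i|^2)^(1/2) = (|4.99 - 2.54|^2 + |-1 - (-0.37)|^2 + |-2.82 - 0.53|^2 + |-0.2 - (-1.14)|^2)^(1/2)
= (2.45^2 + 0.63^2 + 3.35^2 + 0.94^2)^(1/2) = (6.0025 + 0.3969 + 11.2225 + 0.8836)^(1/2) = (18.5055)^(1/2) ≈ 4.3018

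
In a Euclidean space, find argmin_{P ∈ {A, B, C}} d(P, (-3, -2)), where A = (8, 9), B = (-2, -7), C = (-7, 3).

Distances: d(A) ≈ 15.5563, d(B) ≈ 5.099, d(C) ≈ 6.4031. Nearest: B = (-2, -7) with distance 5.099.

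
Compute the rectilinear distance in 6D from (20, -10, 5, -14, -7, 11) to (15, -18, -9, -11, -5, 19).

Σ|x_i - y_i| = |20 - 15| + |-10 - (-18)| + |5 - (-9)| + |-14 - (-11)| + |-7 - (-5)| + |11 - 19| = 5 + 8 + 14 + 3 + 2 + 8 = 40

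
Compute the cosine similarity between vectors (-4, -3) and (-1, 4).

With u = (-4, -3), v = (-1, 4):
u·v = (-4)·(-1) + (-3)·4 = 4 + (-12) = -8.
|u| = √((-4)² + (-3)²) = √25, |v| = √((-1)² + 4²) = √17, so |u||v| = √(25·17) = √425.
cos θ = (u·v)/(|u||v|) = -8/√425 ≈ -0.3881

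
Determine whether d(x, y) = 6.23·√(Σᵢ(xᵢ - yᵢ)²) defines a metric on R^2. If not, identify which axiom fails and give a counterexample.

Yes. The L2 (Euclidean) norm induces a metric on R^2, and multiplying a metric by a positive constant 6.23 > 0 preserves all four axioms: non-negativity (6.23·||x-y|| ≥ 0), identity (6.23·||x-y|| = 0 ⟺ ||x-y|| = 0 ⟺ x = y), symmetry (||x-y|| = ||y-x||), and the triangle inequality (6.23·||x-z|| ≤ 6.23·||x-y|| + 6.23·||y-z||). So d is a metric.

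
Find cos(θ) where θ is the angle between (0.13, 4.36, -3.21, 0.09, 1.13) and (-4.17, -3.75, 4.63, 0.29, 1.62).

With u = (0.13, 4.36, -3.21, 0.09, 1.13), v = (-4.17, -3.75, 4.63, 0.29, 1.62):
u·v = 0.13·(-4.17) + 4.36·(-3.75) + (-3.21)·4.63 + 0.09·0.29 + 1.13·1.62 = (-0.5421) + (-16.35) + (-14.8623) + 0.0261 + 1.8306 = -29.8977.
|u| = √(0.13² + 4.36² + (-3.21)² + 0.09² + 1.13²) = √(0.0169 + 19.0096 + 10.3041 + 0.0081 + 1.2769) = √30.6156, |v| = √((-4.17)² + (-3.75)² + 4.63² + 0.29² + 1.62²) = √(17.3889 + 14.0625 + 21.4369 + 0.0841 + 2.6244) = √55.5968.
cos θ = (u·v)/(|u||v|) = -29.8977/(√30.6156·√55.5968) ≈ -0.7247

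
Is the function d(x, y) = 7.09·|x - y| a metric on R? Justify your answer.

Yes. Since |x - y| is a metric on R and 7.09 > 0, the positive scalar multiple 7.09·|x - y| is also a metric: scaling by a positive constant preserves non-negativity, identity (d=0 ⟺ |x-y|=0 ⟺ x=y), symmetry, and the triangle inequality.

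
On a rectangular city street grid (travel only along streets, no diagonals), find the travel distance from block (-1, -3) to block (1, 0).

Σ|x_i - y_i| = |-1 - 1| + |-3 - 0| = 2 + 3 = 5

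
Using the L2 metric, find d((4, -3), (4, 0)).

√(Σ(x_i - y_i)²) = √((4 - 4)² + (-3 - 0)²)
= √(0² + (-3)²) = √(0 + 9) = √9 = 3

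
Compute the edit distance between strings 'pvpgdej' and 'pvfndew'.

Let D[i][j] be the edit distance between the first i characters of 'pvpgdej' and the first j characters of 'pvfndew', with D[i][0] = i, D[0][j] = j, and D[i][j] = D[i-1][j-1] if the characters match, else 1 + min(D[i-1][j], D[i][j-1], D[i-1][j-1]). Filling the table (rows: prefixes of 'pvpgdej', columns: prefixes of 'pvfndew'):
     ε  p  v  f  n  d  e  w
  ε  0  1  2  3  4  5  6  7
  p  1  0  1  2  3  4  5  6
  v  2  1  0  1  2  3  4  5
  p  3  2  1  1  2  3  4  5
  g  4  3  2  2  2  3  4  5
  d  5  4  3  3  3  2  3  4
  e  6  5  4  4  4  3  2  3
  j  7  6  5  5  5  4  3  3
The bottom-right entry gives D[7][7] = 3, so no sequence of fewer than 3 edits works. Backtracking through the table gives one optimal edit sequence (3 edits):
  pvpgdej → pvfgdej (sub p→f @3)
  pvfgdej → pvfndej (sub g→n @4)
  pvfndej → pvfndew (sub j→w @7)
Edit distance = 3.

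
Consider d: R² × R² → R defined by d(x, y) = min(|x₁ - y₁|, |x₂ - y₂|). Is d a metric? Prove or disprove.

No. d fails identity of indiscernibles: take x = (-4, 0) and y = (-4, 3). Then d(x,y) = min(|-4 - (-4)|, |0 - 3|) = min(0, 3) = 0, yet x ≠ y.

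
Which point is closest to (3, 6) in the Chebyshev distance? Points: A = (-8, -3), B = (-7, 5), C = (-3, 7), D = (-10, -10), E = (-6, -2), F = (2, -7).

Distances: d(A) = 11, d(B) = 10, d(C) = 6, d(D) = 16, d(E) = 9, d(F) = 13. Nearest: C = (-3, 7) with distance 6.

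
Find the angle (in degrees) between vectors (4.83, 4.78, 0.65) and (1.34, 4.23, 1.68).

With u = (4.83, 4.78, 0.65), v = (1.34, 4.23, 1.68):
u·v = 4.83·1.34 + 4.78·4.23 + 0.65·1.68 = 6.4722 + 20.2194 + 1.092 = 27.7836.
|u| = √(4.83² + 4.78² + 0.65²) = √(23.3289 + 22.8484 + 0.4225) = √46.5998, |v| = √(1.34² + 4.23² + 1.68²) = √(1.7956 + 17.8929 + 2.8224) = √22.5109.
cos θ = (u·v)/(|u||v|) = 27.7836/(√46.5998·√22.5109) ≈ 0.857828
θ = arccos(0.857828) ≈ 30.93°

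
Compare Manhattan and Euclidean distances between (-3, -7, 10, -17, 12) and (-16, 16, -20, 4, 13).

L1 = |-3 - (-16)| + |-7 - 16| + |10 - (-20)| + |-17 - 4| + |12 - 13| = 13 + 23 + 30 + 21 + 1 = 88
L2 = √(13² + 23² + 30² + 21² + 1²) = √2040 ≈ 45.1664
L1 ≥ L2 always (equality iff movement is along one axis); L1 > L2 here.
Ratio L1/L2 = 88/√2040 ≈ 1.9484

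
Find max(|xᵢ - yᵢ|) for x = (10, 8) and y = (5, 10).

max(|x_i - y_i|) = max(|10 - 5|, |8 - 10|) = max(5, 2) = 5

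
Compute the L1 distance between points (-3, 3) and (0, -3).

Σ|x_i - y_i| = |-3 - 0| + |3 - (-3)| = 3 + 6 = 9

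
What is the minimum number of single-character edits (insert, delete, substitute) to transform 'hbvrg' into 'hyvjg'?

Let D[i][j] be the edit distance between the first i characters of 'hbvrg' and the first j characters of 'hyvjg', with D[i][0] = i, D[0][j] = j, and D[i][j] = D[i-1][j-1] if the characters match, else 1 + min(D[i-1][j], D[i][j-1], D[i-1][j-1]). Filling the table (rows: prefixes of 'hbvrg', columns: prefixes of 'hyvjg'):
     ε  h  y  v  j  g
  ε  0  1  2  3  4  5
  h  1  0  1  2  3  4
  b  2  1  1  2  3  4
  v  3  2  2  1  2  3
  r  4  3  3  2  2  3
  g  5  4  4  3  3  2
The bottom-right entry gives D[5][5] = 2, so no sequence of fewer than 2 edits works. Backtracking through the table gives one optimal edit sequence (2 edits):
  hbvrg → hyvrg (sub b→y @2)
  hyvrg → hyvjg (sub r→j @4)
Edit distance = 2.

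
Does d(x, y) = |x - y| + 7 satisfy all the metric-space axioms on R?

No. d fails identity of indiscernibles (specifically d(x,x) = 0): d(-5, -5) = |-5 - (-5)| + 7 = 0 + 7 = 7 ≠ 0.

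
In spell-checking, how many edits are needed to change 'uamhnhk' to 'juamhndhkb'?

Let D[i][j] be the edit distance between the first i characters of 'uamhnhk' and the first j characters of 'juamhndhkb', with D[i][0] = i, D[0][j] = j, and D[i][j] = D[i-1][j-1] if the characters match, else 1 + min(D[i-1][j], D[i][j-1], D[i-1][j-1]). Filling the table (rows: prefixes of 'uamhnhk', columns: prefixes of 'juamhndhkb'):
     ε  j  u  a  m  h  n  d  h  k  b
  ε  0  1  2  3  4  5  6  7  8  9 10
  u  1  1  1  2  3  4  5  6  7  8  9
  a  2  2  2  1  2  3  4  5  6  7  8
  m  3  3  3  2  1  2  3  4  5  6  7
  h  4  4  4  3  2  1  2  3  4  5  6
  n  5  5  5  4  3  2  1  2  3  4  5
  h  6  6  6  5  4  3  2  2  2  3  4
  k  7  7  7  6  5  4  3  3  3  2  3
The bottom-right entry gives D[7][10] = 3, so no sequence of fewer than 3 edits works. Backtracking through the table gives one optimal edit sequence (3 edits):
  uamhnhk → juamhnhk (ins j @1)
  juamhnhk → juamhndhk (ins d @7)
  juamhndhk → juamhndhkb (ins b @10)
Edit distance = 3.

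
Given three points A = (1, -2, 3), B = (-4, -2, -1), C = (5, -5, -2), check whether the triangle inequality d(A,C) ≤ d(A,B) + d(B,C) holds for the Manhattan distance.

d(A,B) = 5 + 0 + 4 = 9, d(B,C) = 9 + 3 + 1 = 13, d(A,C) = 4 + 3 + 5 = 12.
d(A,C) = 12 ≤ 9 + 13 = 22. Triangle inequality is satisfied.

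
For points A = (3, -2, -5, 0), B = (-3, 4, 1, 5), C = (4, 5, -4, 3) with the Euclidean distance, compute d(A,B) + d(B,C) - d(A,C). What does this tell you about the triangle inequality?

d(A,B) = √(6² + 6² + 6² + 5²) = √133 ≈ 11.5326, d(B,C) = √(7² + 1² + 5² + 2²) = √79 ≈ 8.8882, d(A,C) = √(1² + 7² + 1² + 3²) = √60 ≈ 7.746.
d(A,B) + d(B,C) - d(A,C) = 11.5326 + 8.8882 - 7.746 = 20.4208 - 7.746 = 12.6748 (to 4 decimal places). This is ≥ 0, so the triangle inequality holds for these points.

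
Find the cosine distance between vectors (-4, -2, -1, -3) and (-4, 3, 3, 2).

With u = (-4, -2, -1, -3), v = (-4, 3, 3, 2):
u·v = (-4)·(-4) + (-2)·3 + (-1)·3 + (-3)·2 = 16 + (-6) + (-3) + (-6) = 1.
|u| = √((-4)² + (-2)² + (-1)² + (-3)²) = √30, |v| = √((-4)² + 3² + 3² + 2²) = √38, so |u||v| = √(30·38) = √1140.
cos θ = (u·v)/(|u||v|) = 1/√1140 ≈ 0.0296
Cosine distance = 1 - cos θ ≈ 1 - 0.0296 = 0.9704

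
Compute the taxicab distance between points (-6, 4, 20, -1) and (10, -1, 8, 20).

Σ|x_i - y_i| = |-6 - 10| + |4 - (-1)| + |20 - 8| + |-1 - 20| = 16 + 5 + 12 + 21 = 54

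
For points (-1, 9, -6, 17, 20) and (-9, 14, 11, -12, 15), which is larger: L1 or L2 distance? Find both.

L1 = |-1 - (-9)| + |9 - 14| + |-6 - 11| + |17 - (-12)| + |20 - 15| = 8 + 5 + 17 + 29 + 5 = 64
L2 = √(8² + 5² + 17² + 29² + 5²) = √1244 ≈ 35.2704
L1 ≥ L2 always (equality iff movement is along one axis); L1 > L2 here.
Ratio L1/L2 = 64/√1244 ≈ 1.8146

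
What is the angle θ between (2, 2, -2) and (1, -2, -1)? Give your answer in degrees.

With u = (2, 2, -2), v = (1, -2, -1):
u·v = 2·1 + 2·(-2) + (-2)·(-1) = 2 + (-4) + 2 = 0.
|u| = √(2² + 2² + (-2)²) = √12, |v| = √(1² + (-2)² + (-1)²) = √6, so |u||v| = √(12·6) = √72.
cos θ = (u·v)/(|u||v|) = 0/√72 = 0 (the vectors are orthogonal)
θ = arccos(0) = 90°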